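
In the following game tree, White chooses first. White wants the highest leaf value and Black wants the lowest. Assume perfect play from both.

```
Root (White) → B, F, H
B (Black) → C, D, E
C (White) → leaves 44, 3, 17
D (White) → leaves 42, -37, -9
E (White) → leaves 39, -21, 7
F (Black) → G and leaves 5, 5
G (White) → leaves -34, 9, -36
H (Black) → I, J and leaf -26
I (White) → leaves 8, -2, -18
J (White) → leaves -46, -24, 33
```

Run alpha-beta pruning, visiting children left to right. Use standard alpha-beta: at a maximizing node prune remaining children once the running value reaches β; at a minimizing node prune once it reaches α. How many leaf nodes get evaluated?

15

C [α=-∞,β=+∞]: v=44
D [α=-∞,β=44]: v=42
E [α=-∞,β=42]: v=39
B [α=-∞,β=+∞]: v=39
G [α=39,β=+∞]: v=9
F [α=39,β=+∞]: v=9 after child 1 ≤ α → α-cutoff, skip 2
I [α=39,β=+∞]: v=8
H [α=39,β=+∞]: v=8 after child 1 ≤ α → α-cutoff, skip 2
Root [α=-∞,β=+∞]: v=39
Leaves evaluated: 15 of 21.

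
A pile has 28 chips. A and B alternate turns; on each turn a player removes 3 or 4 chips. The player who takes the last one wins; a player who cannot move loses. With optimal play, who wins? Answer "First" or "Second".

Second

Mark each pile size as W (mover wins) or L (mover loses):
i:   0  1  2  3  4  5  6  7  8  9 10 11 12 13 14 15 16 17 18 19 20 21 22 23 24 25 26 27 28
     L  L  L  W  W  W  W  L  L  L  W  W  W  W  L  L  L  W  W  W  W  L  L  L  W  W  W  W  L
Position 28 is L, so the second player wins.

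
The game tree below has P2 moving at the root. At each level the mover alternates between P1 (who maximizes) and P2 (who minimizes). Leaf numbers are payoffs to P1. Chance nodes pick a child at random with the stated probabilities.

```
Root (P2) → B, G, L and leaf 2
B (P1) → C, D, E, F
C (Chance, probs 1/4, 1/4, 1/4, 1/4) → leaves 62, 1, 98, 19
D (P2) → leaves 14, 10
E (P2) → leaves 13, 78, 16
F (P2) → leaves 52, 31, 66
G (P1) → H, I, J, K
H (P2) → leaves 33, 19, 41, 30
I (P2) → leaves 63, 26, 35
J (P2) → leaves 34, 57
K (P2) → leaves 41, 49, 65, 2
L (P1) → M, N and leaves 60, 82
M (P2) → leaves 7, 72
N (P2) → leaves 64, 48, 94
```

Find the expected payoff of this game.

2

C (Chance): 1/4·62 + 1/4·1 + 1/4·98 + 1/4·19 = 45
D (P2): min(14, 10) = 10
E (P2): min(13, 78, 16) = 13
F (P2): min(52, 31, 66) = 31
B (P1): max(45, 10, 13, 31) = 45
H (P2): min(33, 19, 41, 30) = 19
I (P2): min(63, 26, 35) = 26
J (P2): min(34, 57) = 34
K (P2): min(41, 49, 65, 2) = 2
G (P1): max(19, 26, 34, 2) = 34
M (P2): min(7, 72) = 7
N (P2): min(64, 48, 94) = 48
L (P1): max(7, 48, 60, 82) = 82
Root (P2): min(45, 34, 82, 2) = 2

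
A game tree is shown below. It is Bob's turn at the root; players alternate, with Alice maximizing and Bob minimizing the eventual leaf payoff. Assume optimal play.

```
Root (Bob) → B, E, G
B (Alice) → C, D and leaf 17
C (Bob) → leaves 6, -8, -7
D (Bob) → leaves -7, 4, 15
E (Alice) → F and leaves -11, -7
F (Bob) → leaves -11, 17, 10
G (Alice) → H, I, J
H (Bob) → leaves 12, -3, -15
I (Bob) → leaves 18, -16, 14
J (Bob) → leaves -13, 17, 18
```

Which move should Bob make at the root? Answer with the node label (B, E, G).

C (Bob): min(6, -8, -7) = -8
D (Bob): min(-7, 4, 15) = -7
B (Alice): max(-8, -7, 17) = 17
F (Bob): min(-11, 17, 10) = -11
E (Alice): max(-11, -11, -7) = -7
H (Bob): min(12, -3, -15) = -15
I (Bob): min(18, -16, 14) = -16
J (Bob): min(-13, 17, 18) = -13
G (Alice): max(-15, -16, -13) = -13
Root (Bob): min(17, -7, -13) = -13
Bob picks the child with the lowest value: G (value -13).

G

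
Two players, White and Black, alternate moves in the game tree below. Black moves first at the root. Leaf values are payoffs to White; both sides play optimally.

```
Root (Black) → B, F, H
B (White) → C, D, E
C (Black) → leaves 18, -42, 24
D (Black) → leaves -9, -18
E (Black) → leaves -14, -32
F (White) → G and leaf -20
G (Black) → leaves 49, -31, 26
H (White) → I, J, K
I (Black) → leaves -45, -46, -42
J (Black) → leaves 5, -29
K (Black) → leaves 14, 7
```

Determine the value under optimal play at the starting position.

C (Black): min(18, -42, 24) = -42
D (Black): min(-9, -18) = -18
E (Black): min(-14, -32) = -32
B (White): max(-42, -18, -32) = -18
G (Black): min(49, -31, 26) = -31
F (White): max(-31, -20) = -20
I (Black): min(-45, -46, -42) = -46
J (Black): min(5, -29) = -29
K (Black): min(14, 7) = 7
H (White): max(-46, -29, 7) = 7
Root (Black): min(-18, -20, 7) = -20

-20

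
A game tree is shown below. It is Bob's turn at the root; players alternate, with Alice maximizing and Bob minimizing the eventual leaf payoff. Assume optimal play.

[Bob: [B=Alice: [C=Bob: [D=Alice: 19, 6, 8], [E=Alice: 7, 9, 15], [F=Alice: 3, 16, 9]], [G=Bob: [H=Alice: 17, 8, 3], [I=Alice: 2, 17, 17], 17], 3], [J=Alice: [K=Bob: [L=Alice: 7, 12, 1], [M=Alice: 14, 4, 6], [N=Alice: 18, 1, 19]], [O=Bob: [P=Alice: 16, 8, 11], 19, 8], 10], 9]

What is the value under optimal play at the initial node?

D (Alice): max(19, 6, 8) = 19
E (Alice): max(7, 9, 15) = 15
F (Alice): max(3, 16, 9) = 16
C (Bob): min(19, 15, 16) = 15
H (Alice): max(17, 8, 3) = 17
I (Alice): max(2, 17, 17) = 17
G (Bob): min(17, 17, 17) = 17
B (Alice): max(15, 17, 3) = 17
L (Alice): max(7, 12, 1) = 12
M (Alice): max(14, 4, 6) = 14
N (Alice): max(18, 1, 19) = 19
K (Bob): min(12, 14, 19) = 12
P (Alice): max(16, 8, 11) = 16
O (Bob): min(16, 19, 8) = 8
J (Alice): max(12, 8, 10) = 12
Root (Bob): min(17, 12, 9) = 9

9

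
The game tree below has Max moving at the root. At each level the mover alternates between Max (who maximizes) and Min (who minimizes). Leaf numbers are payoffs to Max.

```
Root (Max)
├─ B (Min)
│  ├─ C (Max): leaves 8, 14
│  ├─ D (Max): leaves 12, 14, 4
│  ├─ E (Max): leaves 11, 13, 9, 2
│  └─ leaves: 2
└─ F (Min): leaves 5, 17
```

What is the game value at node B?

2

C: max(8, 14) = 14
D: max(12, 14, 4) = 14
E: max(11, 13, 9, 2) = 13
B: min(14, 14, 13, 2) = 2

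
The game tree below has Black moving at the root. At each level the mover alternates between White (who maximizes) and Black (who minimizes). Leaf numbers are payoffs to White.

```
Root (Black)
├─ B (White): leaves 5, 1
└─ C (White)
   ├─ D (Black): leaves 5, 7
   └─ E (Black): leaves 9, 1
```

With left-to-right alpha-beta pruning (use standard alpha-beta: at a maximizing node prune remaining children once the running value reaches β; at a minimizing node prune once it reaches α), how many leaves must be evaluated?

4

B [α=-∞,β=+∞]: v=5
D [α=-∞,β=5]: v=5
C [α=-∞,β=5]: v=5 after child 1 ≥ β → β-cutoff, skip 1
Root [α=-∞,β=+∞]: v=5
Leaves evaluated: 4 of 6.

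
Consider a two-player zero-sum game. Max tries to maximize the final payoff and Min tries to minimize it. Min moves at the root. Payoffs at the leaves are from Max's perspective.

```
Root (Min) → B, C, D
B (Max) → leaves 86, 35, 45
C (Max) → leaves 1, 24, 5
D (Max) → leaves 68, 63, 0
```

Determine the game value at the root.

B (Max): max(86, 35, 45) = 86
C (Max): max(1, 24, 5) = 24
D (Max): max(68, 63, 0) = 68
Root (Min): min(86, 24, 68) = 24

24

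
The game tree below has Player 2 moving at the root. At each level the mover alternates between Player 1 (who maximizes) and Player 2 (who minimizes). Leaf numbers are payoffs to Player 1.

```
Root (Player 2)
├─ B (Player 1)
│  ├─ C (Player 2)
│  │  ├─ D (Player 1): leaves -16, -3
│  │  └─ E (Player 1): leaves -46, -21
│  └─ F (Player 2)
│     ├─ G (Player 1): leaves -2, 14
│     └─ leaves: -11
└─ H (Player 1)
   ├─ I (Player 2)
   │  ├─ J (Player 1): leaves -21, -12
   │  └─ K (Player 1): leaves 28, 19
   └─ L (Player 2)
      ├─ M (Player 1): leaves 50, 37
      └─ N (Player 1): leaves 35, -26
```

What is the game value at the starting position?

D (Player 1): max(-16, -3) = -3
E (Player 1): max(-46, -21) = -21
C (Player 2): min(-3, -21) = -21
G (Player 1): max(-2, 14) = 14
F (Player 2): min(14, -11) = -11
B (Player 1): max(-21, -11) = -11
J (Player 1): max(-21, -12) = -12
K (Player 1): max(28, 19) = 28
I (Player 2): min(-12, 28) = -12
M (Player 1): max(50, 37) = 50
N (Player 1): max(35, -26) = 35
L (Player 2): min(50, 35) = 35
H (Player 1): max(-12, 35) = 35
Root (Player 2): min(-11, 35) = -11

-11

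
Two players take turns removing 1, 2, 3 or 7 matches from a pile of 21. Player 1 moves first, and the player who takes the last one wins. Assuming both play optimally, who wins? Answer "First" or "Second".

First

W/L table (W = player to move can force a win):
i:   0  1  2  3  4  5  6  7  8  9 10 11 12 13 14 15 16 17 18 19 20 21
     L  W  W  W  L  W  W  W  L  W  W  W  L  W  W  W  L  W  W  W  L  W
Position 21 is W, so the first player wins.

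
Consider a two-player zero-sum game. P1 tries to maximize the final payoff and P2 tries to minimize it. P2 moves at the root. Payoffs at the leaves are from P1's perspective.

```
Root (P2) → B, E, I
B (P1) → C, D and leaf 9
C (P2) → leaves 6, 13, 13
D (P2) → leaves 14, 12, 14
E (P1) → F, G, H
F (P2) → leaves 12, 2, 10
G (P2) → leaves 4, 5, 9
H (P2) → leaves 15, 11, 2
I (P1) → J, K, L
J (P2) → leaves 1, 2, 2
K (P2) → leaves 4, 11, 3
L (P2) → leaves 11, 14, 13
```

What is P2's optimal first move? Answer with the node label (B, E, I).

C (P2): min(6, 13, 13) = 6
D (P2): min(14, 12, 14) = 12
B (P1): max(6, 12, 9) = 12
F (P2): min(12, 2, 10) = 2
G (P2): min(4, 5, 9) = 4
H (P2): min(15, 11, 2) = 2
E (P1): max(2, 4, 2) = 4
J (P2): min(1, 2, 2) = 1
K (P2): min(4, 11, 3) = 3
L (P2): min(11, 14, 13) = 11
I (P1): max(1, 3, 11) = 11
Root (P2): min(12, 4, 11) = 4
P2 picks the child with the lowest value: E (value 4).

E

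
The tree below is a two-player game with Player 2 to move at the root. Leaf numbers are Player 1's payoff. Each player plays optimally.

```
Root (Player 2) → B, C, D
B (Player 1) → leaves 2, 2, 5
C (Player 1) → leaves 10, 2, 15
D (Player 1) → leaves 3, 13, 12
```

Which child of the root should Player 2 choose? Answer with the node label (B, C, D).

B (Player 1): max(2, 2, 5) = 5
C (Player 1): max(10, 2, 15) = 15
D (Player 1): max(3, 13, 12) = 13
Root (Player 2): min(5, 15, 13) = 5
Player 2 picks the child with the lowest value: B (value 5).

B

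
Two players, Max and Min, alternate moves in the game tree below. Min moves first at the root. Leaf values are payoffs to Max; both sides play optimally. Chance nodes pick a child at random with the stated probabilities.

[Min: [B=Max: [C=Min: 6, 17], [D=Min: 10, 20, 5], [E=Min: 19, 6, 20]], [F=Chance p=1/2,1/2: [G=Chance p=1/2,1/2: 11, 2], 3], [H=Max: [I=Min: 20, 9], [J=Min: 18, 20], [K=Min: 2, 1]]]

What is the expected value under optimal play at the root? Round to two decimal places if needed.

C (Min): min(6, 17) = 6
D (Min): min(10, 20, 5) = 5
E (Min): min(19, 6, 20) = 6
B (Max): max(6, 5, 6) = 6
G (Chance): 1/2·11 + 1/2·2 = 6.5
F (Chance): 1/2·6.5 + 1/2·3 = 4.75
I (Min): min(20, 9) = 9
J (Min): min(18, 20) = 18
K (Min): min(2, 1) = 1
H (Max): max(9, 18, 1) = 18
Root (Min): min(6, 4.75, 18) = 4.75

4.75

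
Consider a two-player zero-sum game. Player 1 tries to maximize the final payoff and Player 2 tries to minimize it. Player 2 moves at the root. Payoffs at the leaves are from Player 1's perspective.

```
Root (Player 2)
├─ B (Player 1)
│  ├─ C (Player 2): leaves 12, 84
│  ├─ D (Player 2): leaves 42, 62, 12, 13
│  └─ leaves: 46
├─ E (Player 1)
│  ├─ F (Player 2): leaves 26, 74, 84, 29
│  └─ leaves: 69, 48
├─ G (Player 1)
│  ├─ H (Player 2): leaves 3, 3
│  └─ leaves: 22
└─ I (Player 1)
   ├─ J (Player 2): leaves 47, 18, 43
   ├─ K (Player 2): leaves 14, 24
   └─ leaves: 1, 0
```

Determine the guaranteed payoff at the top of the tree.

18

C (Player 2): min(12, 84) = 12
D (Player 2): min(42, 62, 12, 13) = 12
B (Player 1): max(12, 12, 46) = 46
F (Player 2): min(26, 74, 84, 29) = 26
E (Player 1): max(26, 69, 48) = 69
H (Player 2): min(3, 3) = 3
G (Player 1): max(3, 22) = 22
J (Player 2): min(47, 18, 43) = 18
K (Player 2): min(14, 24) = 14
I (Player 1): max(18, 14, 1, 0) = 18
Root (Player 2): min(46, 69, 22, 18) = 18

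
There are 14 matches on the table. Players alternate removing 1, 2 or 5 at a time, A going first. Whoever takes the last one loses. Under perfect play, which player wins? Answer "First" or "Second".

W/L table (W = player to move can force a win):
i:   0  1  2  3  4  5  6  7  8  9 10 11 12 13 14
     W  L  W  W  L  W  W  L  W  W  L  W  W  L  W
Position 14 is W, so the first player wins.

First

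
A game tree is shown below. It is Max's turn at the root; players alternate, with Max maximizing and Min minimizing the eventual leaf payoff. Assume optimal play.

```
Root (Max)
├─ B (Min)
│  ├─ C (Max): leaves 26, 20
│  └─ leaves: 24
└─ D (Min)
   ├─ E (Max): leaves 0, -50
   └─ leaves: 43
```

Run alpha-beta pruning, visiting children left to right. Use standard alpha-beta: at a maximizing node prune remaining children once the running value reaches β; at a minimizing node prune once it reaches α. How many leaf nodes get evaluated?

5

C [α=-∞,β=+∞]: v=26
B [α=-∞,β=+∞]: v=24
E [α=24,β=+∞]: v=0
D [α=24,β=+∞]: v=0 after child 1 ≤ α → α-cutoff, skip 1
Root [α=-∞,β=+∞]: v=24
Leaves evaluated: 5 of 6.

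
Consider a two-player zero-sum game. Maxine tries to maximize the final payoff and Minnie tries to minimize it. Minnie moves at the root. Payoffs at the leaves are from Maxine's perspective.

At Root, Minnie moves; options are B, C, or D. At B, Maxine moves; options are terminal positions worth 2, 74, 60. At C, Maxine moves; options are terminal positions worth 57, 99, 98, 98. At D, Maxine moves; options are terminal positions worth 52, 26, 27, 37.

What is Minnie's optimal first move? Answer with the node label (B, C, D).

D

B (Maxine): max(2, 74, 60) = 74
C (Maxine): max(57, 99, 98, 98) = 99
D (Maxine): max(52, 26, 27, 37) = 52
Root (Minnie): min(74, 99, 52) = 52
Minnie picks the child with the lowest value: D (value 52).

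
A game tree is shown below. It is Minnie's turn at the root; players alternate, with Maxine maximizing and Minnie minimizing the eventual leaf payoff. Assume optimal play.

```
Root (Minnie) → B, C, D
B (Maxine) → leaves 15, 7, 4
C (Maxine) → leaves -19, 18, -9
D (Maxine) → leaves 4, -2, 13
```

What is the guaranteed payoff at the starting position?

B (Maxine): max(15, 7, 4) = 15
C (Maxine): max(-19, 18, -9) = 18
D (Maxine): max(4, -2, 13) = 13
Root (Minnie): min(15, 18, 13) = 13

13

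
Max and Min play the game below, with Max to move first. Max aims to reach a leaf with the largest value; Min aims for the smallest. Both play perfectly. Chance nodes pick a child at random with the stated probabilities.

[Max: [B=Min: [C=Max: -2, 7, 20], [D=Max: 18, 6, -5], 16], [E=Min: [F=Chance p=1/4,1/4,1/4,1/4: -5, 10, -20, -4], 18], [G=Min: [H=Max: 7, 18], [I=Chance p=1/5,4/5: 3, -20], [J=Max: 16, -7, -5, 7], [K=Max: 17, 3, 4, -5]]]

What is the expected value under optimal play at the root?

C (Max): max(-2, 7, 20) = 20
D (Max): max(18, 6, -5) = 18
B (Min): min(20, 18, 16) = 16
F (Chance): 1/4·-5 + 1/4·10 + 1/4·-20 + 1/4·-4 = -4.75
E (Min): min(-4.75, 18) = -4.75
H (Max): max(7, 18) = 18
I (Chance): 1/5·3 + 4/5·-20 = -15.4
J (Max): max(16, -7, -5, 7) = 16
K (Max): max(17, 3, 4, -5) = 17
G (Min): min(18, -15.4, 16, 17) = -15.4
Root (Max): max(16, -4.75, -15.4) = 16

16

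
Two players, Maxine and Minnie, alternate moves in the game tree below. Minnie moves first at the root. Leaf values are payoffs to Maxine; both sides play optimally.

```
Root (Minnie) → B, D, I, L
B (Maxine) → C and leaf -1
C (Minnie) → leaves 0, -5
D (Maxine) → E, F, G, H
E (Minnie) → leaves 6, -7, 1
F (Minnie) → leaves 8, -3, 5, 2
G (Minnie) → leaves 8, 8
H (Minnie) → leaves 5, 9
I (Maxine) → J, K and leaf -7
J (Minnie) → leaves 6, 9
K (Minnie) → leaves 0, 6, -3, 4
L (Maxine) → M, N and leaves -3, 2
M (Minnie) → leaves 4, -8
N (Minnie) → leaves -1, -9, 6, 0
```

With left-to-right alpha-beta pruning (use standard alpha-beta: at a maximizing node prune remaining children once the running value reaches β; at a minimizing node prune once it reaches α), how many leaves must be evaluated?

20

C [α=-∞,β=+∞]: v=-5
B [α=-∞,β=+∞]: v=-1
E [α=-∞,β=-1]: v=-7
F [α=-7,β=-1]: v=-3
G [α=-3,β=-1]: v=8
D [α=-∞,β=-1]: v=8 after child 3 ≥ β → β-cutoff, skip 1
J [α=-∞,β=-1]: v=6
I [α=-∞,β=-1]: v=6 after child 1 ≥ β → β-cutoff, skip 2
M [α=-∞,β=-1]: v=-8
N [α=-8,β=-1]: v=-9 after child 2 ≤ α → α-cutoff, skip 2
L [α=-∞,β=-1]: v=2
Root [α=-∞,β=+∞]: v=-1
Leaves evaluated: 20 of 29.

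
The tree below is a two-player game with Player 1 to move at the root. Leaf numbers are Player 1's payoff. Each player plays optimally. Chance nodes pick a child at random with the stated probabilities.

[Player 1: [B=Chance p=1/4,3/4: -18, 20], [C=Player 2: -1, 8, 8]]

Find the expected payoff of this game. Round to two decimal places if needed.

10.5

B (Chance): 1/4·-18 + 3/4·20 = 10.5
C (Player 2): min(-1, 8, 8) = -1
Root (Player 1): max(10.5, -1) = 10.5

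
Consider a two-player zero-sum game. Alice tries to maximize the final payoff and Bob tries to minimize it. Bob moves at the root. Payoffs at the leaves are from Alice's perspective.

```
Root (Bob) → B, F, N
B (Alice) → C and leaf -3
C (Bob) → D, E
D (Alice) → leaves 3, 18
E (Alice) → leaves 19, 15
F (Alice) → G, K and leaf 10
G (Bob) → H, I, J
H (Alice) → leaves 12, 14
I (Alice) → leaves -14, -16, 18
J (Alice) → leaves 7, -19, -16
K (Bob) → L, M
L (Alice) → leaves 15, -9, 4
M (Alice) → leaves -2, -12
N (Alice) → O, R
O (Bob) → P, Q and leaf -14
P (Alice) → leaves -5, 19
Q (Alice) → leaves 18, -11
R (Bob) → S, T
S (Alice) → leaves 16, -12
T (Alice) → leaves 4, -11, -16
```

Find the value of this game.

D (Alice): max(3, 18) = 18
E (Alice): max(19, 15) = 19
C (Bob): min(18, 19) = 18
B (Alice): max(18, -3) = 18
H (Alice): max(12, 14) = 14
I (Alice): max(-14, -16, 18) = 18
J (Alice): max(7, -19, -16) = 7
G (Bob): min(14, 18, 7) = 7
L (Alice): max(15, -9, 4) = 15
M (Alice): max(-2, -12) = -2
K (Bob): min(15, -2) = -2
F (Alice): max(7, -2, 10) = 10
P (Alice): max(-5, 19) = 19
Q (Alice): max(18, -11) = 18
O (Bob): min(19, 18, -14) = -14
S (Alice): max(16, -12) = 16
T (Alice): max(4, -11, -16) = 4
R (Bob): min(16, 4) = 4
N (Alice): max(-14, 4) = 4
Root (Bob): min(18, 10, 4) = 4

4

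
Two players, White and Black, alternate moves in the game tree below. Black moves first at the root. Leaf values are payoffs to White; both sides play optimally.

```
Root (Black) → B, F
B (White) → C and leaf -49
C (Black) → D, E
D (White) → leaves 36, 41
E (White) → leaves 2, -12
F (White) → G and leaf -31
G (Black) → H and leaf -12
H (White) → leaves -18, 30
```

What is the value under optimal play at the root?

-12

D (White): max(36, 41) = 41
E (White): max(2, -12) = 2
C (Black): min(41, 2) = 2
B (White): max(2, -49) = 2
H (White): max(-18, 30) = 30
G (Black): min(30, -12) = -12
F (White): max(-12, -31) = -12
Root (Black): min(2, -12) = -12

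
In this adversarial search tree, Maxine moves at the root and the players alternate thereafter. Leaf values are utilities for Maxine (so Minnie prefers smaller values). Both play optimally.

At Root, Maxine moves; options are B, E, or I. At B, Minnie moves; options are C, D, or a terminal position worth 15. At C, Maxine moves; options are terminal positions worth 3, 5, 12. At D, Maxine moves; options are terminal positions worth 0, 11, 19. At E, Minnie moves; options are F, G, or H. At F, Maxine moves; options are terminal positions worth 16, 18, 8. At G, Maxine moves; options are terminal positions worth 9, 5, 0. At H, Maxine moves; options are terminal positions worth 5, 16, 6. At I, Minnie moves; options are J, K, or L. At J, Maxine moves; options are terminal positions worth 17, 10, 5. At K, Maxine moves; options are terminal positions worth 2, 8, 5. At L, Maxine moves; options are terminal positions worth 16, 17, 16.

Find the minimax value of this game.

C (Maxine): max(3, 5, 12) = 12
D (Maxine): max(0, 11, 19) = 19
B (Minnie): min(12, 19, 15) = 12
F (Maxine): max(16, 18, 8) = 18
G (Maxine): max(9, 5, 0) = 9
H (Maxine): max(5, 16, 6) = 16
E (Minnie): min(18, 9, 16) = 9
J (Maxine): max(17, 10, 5) = 17
K (Maxine): max(2, 8, 5) = 8
L (Maxine): max(16, 17, 16) = 17
I (Minnie): min(17, 8, 17) = 8
Root (Maxine): max(12, 9, 8) = 12

12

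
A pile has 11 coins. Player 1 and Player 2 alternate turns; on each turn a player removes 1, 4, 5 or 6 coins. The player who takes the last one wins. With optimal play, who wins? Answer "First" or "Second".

Mark each pile size as W (mover wins) or L (mover loses):
i:   0  1  2  3  4  5  6  7  8  9 10 11
     L  W  L  W  W  W  W  W  W  L  W  L
Position 11 is L, so the second player wins.

Second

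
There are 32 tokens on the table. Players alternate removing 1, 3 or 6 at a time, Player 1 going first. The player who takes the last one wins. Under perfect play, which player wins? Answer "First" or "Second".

W/L table (W = player to move can force a win):
i:   0  1  2  3  4  5  6  7  8  9 10 11 12 13 14 15 16 17 18 19 20 21 22 23 24 25 26 27 28 29 30 31 32
     L  W  L  W  L  W  W  W  W  L  W  L  W  L  W  W  W  W  L  W  L  W  L  W  W  W  W  L  W  L  W  L  W
Position 32 is W, so the first player wins.

First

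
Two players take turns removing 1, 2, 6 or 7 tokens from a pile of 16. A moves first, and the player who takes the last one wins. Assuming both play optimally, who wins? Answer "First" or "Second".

Second

Compute winning (W) and losing (L) positions by backward induction:
i:   0  1  2  3  4  5  6  7  8  9 10 11 12 13 14 15 16
     L  W  W  L  W  W  W  W  L  W  W  L  W  W  W  W  L
Position 16 is L, so the second player wins.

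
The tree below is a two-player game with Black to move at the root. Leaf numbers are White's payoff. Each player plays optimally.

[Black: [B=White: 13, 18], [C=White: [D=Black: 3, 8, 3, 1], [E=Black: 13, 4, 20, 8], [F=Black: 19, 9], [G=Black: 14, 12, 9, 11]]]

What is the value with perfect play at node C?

9

D: min(3, 8, 3, 1) = 1
E: min(13, 4, 20, 8) = 4
F: min(19, 9) = 9
G: min(14, 12, 9, 11) = 9
C: max(1, 4, 9, 9) = 9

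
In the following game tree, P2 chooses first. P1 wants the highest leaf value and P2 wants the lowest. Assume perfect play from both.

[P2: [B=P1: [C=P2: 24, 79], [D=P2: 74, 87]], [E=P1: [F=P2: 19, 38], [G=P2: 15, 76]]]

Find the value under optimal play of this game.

C (P2): min(24, 79) = 24
D (P2): min(74, 87) = 74
B (P1): max(24, 74) = 74
F (P2): min(19, 38) = 19
G (P2): min(15, 76) = 15
E (P1): max(19, 15) = 19
Root (P2): min(74, 19) = 19

19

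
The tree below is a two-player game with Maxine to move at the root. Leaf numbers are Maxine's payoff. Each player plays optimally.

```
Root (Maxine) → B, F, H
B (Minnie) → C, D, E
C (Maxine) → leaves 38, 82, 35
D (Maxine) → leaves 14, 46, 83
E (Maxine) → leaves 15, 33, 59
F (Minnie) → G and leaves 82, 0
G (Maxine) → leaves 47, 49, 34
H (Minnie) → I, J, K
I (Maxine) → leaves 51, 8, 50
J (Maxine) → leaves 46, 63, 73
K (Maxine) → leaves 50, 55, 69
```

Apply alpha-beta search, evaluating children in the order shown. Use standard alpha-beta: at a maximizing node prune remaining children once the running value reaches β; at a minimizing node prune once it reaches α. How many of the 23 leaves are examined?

C [α=-∞,β=+∞]: v=82
D [α=-∞,β=82]: v=83
E [α=-∞,β=82]: v=59
B [α=-∞,β=+∞]: v=59
G [α=59,β=+∞]: v=49
F [α=59,β=+∞]: v=49 after child 1 ≤ α → α-cutoff, skip 2
I [α=59,β=+∞]: v=51
H [α=59,β=+∞]: v=51 after child 1 ≤ α → α-cutoff, skip 2
Root [α=-∞,β=+∞]: v=59
Leaves evaluated: 15 of 23.

15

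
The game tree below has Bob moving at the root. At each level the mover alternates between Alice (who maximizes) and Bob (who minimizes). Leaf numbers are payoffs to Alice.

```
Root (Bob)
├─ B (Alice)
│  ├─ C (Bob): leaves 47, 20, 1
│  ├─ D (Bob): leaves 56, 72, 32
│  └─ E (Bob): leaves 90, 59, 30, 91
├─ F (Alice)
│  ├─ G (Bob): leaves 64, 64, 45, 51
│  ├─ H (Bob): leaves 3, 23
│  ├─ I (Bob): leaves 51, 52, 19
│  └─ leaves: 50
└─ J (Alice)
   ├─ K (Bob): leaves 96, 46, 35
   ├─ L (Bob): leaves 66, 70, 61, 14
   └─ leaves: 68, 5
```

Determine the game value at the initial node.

C (Bob): min(47, 20, 1) = 1
D (Bob): min(56, 72, 32) = 32
E (Bob): min(90, 59, 30, 91) = 30
B (Alice): max(1, 32, 30) = 32
G (Bob): min(64, 64, 45, 51) = 45
H (Bob): min(3, 23) = 3
I (Bob): min(51, 52, 19) = 19
F (Alice): max(45, 3, 19, 50) = 50
K (Bob): min(96, 46, 35) = 35
L (Bob): min(66, 70, 61, 14) = 14
J (Alice): max(35, 14, 68, 5) = 68
Root (Bob): min(32, 50, 68) = 32

32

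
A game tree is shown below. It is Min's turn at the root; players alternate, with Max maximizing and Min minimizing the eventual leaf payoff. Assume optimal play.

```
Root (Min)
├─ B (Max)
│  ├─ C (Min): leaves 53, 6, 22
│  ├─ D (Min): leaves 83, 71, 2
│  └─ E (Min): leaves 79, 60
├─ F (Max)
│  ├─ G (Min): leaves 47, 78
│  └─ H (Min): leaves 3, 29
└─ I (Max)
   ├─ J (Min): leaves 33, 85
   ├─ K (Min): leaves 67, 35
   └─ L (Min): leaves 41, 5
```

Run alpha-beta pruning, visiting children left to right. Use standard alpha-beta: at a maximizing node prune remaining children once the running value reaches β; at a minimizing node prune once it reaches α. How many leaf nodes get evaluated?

17

C [α=-∞,β=+∞]: v=6
D [α=6,β=+∞]: v=2
E [α=6,β=+∞]: v=60
B [α=-∞,β=+∞]: v=60
G [α=-∞,β=60]: v=47
H [α=47,β=60]: v=3 after child 1 ≤ α → α-cutoff, skip 1
F [α=-∞,β=60]: v=47
J [α=-∞,β=47]: v=33
K [α=33,β=47]: v=35
L [α=35,β=47]: v=5
I [α=-∞,β=47]: v=35
Root [α=-∞,β=+∞]: v=35
Leaves evaluated: 17 of 18.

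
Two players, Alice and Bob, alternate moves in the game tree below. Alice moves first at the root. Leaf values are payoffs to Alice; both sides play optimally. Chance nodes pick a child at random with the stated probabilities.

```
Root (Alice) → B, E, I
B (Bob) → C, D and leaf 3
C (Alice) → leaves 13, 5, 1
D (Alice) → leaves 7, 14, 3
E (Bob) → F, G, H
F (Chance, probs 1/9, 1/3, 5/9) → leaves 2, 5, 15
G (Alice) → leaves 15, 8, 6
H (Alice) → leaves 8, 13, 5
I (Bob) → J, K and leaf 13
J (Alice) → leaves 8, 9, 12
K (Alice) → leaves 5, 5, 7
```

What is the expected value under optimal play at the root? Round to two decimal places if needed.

10.22

C (Alice): max(13, 5, 1) = 13
D (Alice): max(7, 14, 3) = 14
B (Bob): min(13, 14, 3) = 3
F (Chance): 1/9·2 + 1/3·5 + 5/9·15 = 10.22
G (Alice): max(15, 8, 6) = 15
H (Alice): max(8, 13, 5) = 13
E (Bob): min(10.22, 15, 13) = 10.22
J (Alice): max(8, 9, 12) = 12
K (Alice): max(5, 5, 7) = 7
I (Bob): min(12, 7, 13) = 7
Root (Alice): max(3, 10.22, 7) = 10.22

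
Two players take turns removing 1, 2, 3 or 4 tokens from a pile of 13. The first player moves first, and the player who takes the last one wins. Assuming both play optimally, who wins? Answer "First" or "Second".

First

W/L table (W = player to move can force a win):
i:   0  1  2  3  4  5  6  7  8  9 10 11 12 13
     L  W  W  W  W  L  W  W  W  W  L  W  W  W
Position 13 is W, so the first player wins.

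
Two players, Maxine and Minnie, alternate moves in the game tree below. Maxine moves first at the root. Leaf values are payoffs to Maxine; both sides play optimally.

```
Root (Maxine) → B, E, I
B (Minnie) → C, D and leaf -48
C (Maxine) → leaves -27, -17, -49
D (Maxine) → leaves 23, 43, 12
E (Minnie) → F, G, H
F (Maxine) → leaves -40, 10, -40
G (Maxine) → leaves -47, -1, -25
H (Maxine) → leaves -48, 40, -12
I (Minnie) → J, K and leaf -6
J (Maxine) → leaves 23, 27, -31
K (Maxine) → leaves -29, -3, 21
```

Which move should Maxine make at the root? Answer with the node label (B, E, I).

C (Maxine): max(-27, -17, -49) = -17
D (Maxine): max(23, 43, 12) = 43
B (Minnie): min(-17, 43, -48) = -48
F (Maxine): max(-40, 10, -40) = 10
G (Maxine): max(-47, -1, -25) = -1
H (Maxine): max(-48, 40, -12) = 40
E (Minnie): min(10, -1, 40) = -1
J (Maxine): max(23, 27, -31) = 27
K (Maxine): max(-29, -3, 21) = 21
I (Minnie): min(27, 21, -6) = -6
Root (Maxine): max(-48, -1, -6) = -1
Maxine picks the child with the highest value: E (value -1).

E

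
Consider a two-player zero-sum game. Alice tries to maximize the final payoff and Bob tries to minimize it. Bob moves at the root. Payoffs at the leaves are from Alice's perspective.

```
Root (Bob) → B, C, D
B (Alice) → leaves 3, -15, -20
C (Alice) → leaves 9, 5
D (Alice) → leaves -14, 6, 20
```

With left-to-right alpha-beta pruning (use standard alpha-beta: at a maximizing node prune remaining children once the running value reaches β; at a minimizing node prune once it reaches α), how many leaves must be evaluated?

B [α=-∞,β=+∞]: v=3
C [α=-∞,β=3]: v=9 after child 1 ≥ β → β-cutoff, skip 1
D [α=-∞,β=3]: v=6 after child 2 ≥ β → β-cutoff, skip 1
Root [α=-∞,β=+∞]: v=3
Leaves evaluated: 6 of 8.

6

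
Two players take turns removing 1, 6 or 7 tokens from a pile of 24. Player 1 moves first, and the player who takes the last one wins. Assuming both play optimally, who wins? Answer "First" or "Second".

Second

W/L table (W = player to move can force a win):
i:   0  1  2  3  4  5  6  7  8  9 10 11 12 13 14 15 16 17 18 19 20 21 22 23 24
     L  W  L  W  L  W  W  W  W  W  W  W  L  W  L  W  L  W  W  W  W  W  W  W  L
Position 24 is L, so the second player wins.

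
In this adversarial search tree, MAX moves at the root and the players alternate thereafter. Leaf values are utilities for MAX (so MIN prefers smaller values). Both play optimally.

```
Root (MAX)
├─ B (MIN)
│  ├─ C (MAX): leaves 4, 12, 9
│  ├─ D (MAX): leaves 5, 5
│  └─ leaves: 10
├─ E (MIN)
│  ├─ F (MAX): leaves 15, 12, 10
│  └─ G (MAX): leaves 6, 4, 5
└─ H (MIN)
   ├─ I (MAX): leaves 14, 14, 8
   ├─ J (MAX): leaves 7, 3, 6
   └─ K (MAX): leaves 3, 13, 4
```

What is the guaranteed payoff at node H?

I: max(14, 14, 8) = 14
J: max(7, 3, 6) = 7
K: max(3, 13, 4) = 13
H: min(14, 7, 13) = 7

7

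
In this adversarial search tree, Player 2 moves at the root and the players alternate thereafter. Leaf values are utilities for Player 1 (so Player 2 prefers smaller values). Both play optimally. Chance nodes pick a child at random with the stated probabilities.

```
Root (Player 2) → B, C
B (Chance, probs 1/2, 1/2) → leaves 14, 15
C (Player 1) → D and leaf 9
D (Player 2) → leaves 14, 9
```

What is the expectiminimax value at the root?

9

B (Chance): 1/2·14 + 1/2·15 = 14.5
D (Player 2): min(14, 9) = 9
C (Player 1): max(9, 9) = 9
Root (Player 2): min(14.5, 9) = 9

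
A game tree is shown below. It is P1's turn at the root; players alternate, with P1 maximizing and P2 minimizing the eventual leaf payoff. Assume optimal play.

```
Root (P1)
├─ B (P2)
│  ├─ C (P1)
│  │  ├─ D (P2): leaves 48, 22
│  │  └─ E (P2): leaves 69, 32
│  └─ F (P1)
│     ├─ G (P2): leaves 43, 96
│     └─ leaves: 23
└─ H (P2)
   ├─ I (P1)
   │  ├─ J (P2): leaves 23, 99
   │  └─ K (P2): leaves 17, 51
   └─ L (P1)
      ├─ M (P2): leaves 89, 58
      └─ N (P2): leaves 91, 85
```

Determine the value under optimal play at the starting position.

32

D (P2): min(48, 22) = 22
E (P2): min(69, 32) = 32
C (P1): max(22, 32) = 32
G (P2): min(43, 96) = 43
F (P1): max(43, 23) = 43
B (P2): min(32, 43) = 32
J (P2): min(23, 99) = 23
K (P2): min(17, 51) = 17
I (P1): max(23, 17) = 23
M (P2): min(89, 58) = 58
N (P2): min(91, 85) = 85
L (P1): max(58, 85) = 85
H (P2): min(23, 85) = 23
Root (P1): max(32, 23) = 32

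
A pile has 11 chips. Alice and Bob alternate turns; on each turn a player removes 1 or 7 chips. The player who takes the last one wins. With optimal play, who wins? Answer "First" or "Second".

First

Compute winning (W) and losing (L) positions by backward induction:
i:   0  1  2  3  4  5  6  7  8  9 10 11
     L  W  L  W  L  W  L  W  L  W  L  W
Position 11 is W, so the first player wins.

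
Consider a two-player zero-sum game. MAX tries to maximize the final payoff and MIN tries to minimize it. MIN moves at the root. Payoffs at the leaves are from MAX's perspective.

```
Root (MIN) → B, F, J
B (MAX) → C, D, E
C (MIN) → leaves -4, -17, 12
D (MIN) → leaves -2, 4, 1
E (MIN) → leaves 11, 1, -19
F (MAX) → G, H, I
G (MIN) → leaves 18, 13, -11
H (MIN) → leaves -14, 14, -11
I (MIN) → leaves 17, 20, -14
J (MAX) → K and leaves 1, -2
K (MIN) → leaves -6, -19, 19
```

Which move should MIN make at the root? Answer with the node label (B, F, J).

C (MIN): min(-4, -17, 12) = -17
D (MIN): min(-2, 4, 1) = -2
E (MIN): min(11, 1, -19) = -19
B (MAX): max(-17, -2, -19) = -2
G (MIN): min(18, 13, -11) = -11
H (MIN): min(-14, 14, -11) = -14
I (MIN): min(17, 20, -14) = -14
F (MAX): max(-11, -14, -14) = -11
K (MIN): min(-6, -19, 19) = -19
J (MAX): max(-19, 1, -2) = 1
Root (MIN): min(-2, -11, 1) = -11
MIN picks the child with the lowest value: F (value -11).

F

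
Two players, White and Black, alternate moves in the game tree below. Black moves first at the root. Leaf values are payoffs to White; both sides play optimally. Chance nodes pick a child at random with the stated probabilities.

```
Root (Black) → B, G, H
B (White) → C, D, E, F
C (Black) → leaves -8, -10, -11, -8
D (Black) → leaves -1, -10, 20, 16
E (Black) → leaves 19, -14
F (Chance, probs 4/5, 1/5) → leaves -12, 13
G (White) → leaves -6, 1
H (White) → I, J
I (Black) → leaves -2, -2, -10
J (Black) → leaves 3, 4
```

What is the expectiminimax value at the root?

C (Black): min(-8, -10, -11, -8) = -11
D (Black): min(-1, -10, 20, 16) = -10
E (Black): min(19, -14) = -14
F (Chance): 4/5·-12 + 1/5·13 = -7
B (White): max(-11, -10, -14, -7) = -7
G (White): max(-6, 1) = 1
I (Black): min(-2, -2, -10) = -10
J (Black): min(3, 4) = 3
H (White): max(-10, 3) = 3
Root (Black): min(-7, 1, 3) = -7

-7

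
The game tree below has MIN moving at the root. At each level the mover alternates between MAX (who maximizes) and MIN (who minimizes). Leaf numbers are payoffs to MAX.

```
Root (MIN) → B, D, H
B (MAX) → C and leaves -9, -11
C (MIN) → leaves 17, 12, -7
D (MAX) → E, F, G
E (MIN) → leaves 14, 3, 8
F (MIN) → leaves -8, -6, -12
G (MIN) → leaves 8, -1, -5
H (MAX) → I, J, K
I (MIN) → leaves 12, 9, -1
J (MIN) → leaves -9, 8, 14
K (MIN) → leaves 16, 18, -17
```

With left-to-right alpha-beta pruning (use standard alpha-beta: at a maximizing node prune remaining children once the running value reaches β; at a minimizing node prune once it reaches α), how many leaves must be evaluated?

11

C [α=-∞,β=+∞]: v=-7
B [α=-∞,β=+∞]: v=-7
E [α=-∞,β=-7]: v=3
D [α=-∞,β=-7]: v=3 after child 1 ≥ β → β-cutoff, skip 2
I [α=-∞,β=-7]: v=-1
H [α=-∞,β=-7]: v=-1 after child 1 ≥ β → β-cutoff, skip 2
Root [α=-∞,β=+∞]: v=-7
Leaves evaluated: 11 of 23.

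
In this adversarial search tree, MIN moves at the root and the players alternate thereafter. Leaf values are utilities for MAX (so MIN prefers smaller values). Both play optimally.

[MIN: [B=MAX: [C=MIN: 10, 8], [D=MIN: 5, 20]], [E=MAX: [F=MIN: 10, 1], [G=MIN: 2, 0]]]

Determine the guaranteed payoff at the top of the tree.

C (MIN): min(10, 8) = 8
D (MIN): min(5, 20) = 5
B (MAX): max(8, 5) = 8
F (MIN): min(10, 1) = 1
G (MIN): min(2, 0) = 0
E (MAX): max(1, 0) = 1
Root (MIN): min(8, 1) = 1

1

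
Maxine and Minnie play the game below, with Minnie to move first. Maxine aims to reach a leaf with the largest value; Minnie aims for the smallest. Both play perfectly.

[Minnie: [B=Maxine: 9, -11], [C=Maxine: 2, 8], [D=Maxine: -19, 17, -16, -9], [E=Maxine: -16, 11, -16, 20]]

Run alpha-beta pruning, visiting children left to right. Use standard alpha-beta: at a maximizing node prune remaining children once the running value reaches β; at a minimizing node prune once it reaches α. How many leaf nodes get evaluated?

B [α=-∞,β=+∞]: v=9
C [α=-∞,β=9]: v=8
D [α=-∞,β=8]: v=17 after child 2 ≥ β → β-cutoff, skip 2
E [α=-∞,β=8]: v=11 after child 2 ≥ β → β-cutoff, skip 2
Root [α=-∞,β=+∞]: v=8
Leaves evaluated: 8 of 12.

8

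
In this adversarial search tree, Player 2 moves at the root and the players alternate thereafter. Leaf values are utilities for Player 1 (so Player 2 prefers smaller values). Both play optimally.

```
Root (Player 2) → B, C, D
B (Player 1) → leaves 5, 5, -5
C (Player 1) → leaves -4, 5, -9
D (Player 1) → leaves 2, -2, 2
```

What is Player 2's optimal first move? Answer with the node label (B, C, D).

D

B (Player 1): max(5, 5, -5) = 5
C (Player 1): max(-4, 5, -9) = 5
D (Player 1): max(2, -2, 2) = 2
Root (Player 2): min(5, 5, 2) = 2
Player 2 picks the child with the lowest value: D (value 2).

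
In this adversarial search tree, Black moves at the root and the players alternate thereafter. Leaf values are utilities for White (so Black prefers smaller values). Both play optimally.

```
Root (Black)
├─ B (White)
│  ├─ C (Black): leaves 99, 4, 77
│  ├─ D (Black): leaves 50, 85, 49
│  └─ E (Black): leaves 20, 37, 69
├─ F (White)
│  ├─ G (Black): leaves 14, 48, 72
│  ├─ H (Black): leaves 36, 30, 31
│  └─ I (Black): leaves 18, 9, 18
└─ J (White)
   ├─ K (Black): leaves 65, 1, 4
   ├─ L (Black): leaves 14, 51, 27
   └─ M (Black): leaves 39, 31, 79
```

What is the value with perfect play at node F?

30

G: min(14, 48, 72) = 14
H: min(36, 30, 31) = 30
I: min(18, 9, 18) = 9
F: max(14, 30, 9) = 30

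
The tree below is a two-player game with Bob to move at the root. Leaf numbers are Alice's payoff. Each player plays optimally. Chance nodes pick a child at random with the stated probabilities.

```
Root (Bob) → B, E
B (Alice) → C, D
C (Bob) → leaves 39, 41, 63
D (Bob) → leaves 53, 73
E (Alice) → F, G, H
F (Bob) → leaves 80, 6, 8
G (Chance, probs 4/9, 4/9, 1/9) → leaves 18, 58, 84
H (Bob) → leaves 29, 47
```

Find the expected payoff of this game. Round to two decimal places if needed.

43.11

C (Bob): min(39, 41, 63) = 39
D (Bob): min(53, 73) = 53
B (Alice): max(39, 53) = 53
F (Bob): min(80, 6, 8) = 6
G (Chance): 4/9·18 + 4/9·58 + 1/9·84 = 43.11
H (Bob): min(29, 47) = 29
E (Alice): max(6, 43.11, 29) = 43.11
Root (Bob): min(53, 43.11) = 43.11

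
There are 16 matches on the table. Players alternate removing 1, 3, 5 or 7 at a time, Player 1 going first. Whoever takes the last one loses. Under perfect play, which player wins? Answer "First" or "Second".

First

Compute winning (W) and losing (L) positions by backward induction:
i:   0  1  2  3  4  5  6  7  8  9 10 11 12 13 14 15 16
     W  L  W  L  W  L  W  L  W  L  W  L  W  L  W  L  W
Position 16 is W, so the first player wins.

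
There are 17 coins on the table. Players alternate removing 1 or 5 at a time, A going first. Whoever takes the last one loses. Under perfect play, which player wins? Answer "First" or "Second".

Second

i:   0  1  2  3  4  5  6  7  8  9 10 11 12 13 14 15 16 17
     W  L  W  L  W  L  W  L  W  L  W  L  W  L  W  L  W  L
Position 17 is L, so the second player wins.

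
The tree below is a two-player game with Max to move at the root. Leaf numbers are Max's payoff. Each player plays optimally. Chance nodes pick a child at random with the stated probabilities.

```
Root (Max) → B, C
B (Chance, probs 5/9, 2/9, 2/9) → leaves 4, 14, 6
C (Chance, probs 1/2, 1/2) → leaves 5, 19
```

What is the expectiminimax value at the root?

B (Chance): 5/9·4 + 2/9·14 + 2/9·6 = 6.67
C (Chance): 1/2·5 + 1/2·19 = 12
Root (Max): max(6.67, 12) = 12

12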